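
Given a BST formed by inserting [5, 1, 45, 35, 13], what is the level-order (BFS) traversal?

Tree insertion order: [5, 1, 45, 35, 13]
Tree (level-order array): [5, 1, 45, None, None, 35, None, 13]
BFS from the root, enqueuing left then right child of each popped node:
  queue [5] -> pop 5, enqueue [1, 45], visited so far: [5]
  queue [1, 45] -> pop 1, enqueue [none], visited so far: [5, 1]
  queue [45] -> pop 45, enqueue [35], visited so far: [5, 1, 45]
  queue [35] -> pop 35, enqueue [13], visited so far: [5, 1, 45, 35]
  queue [13] -> pop 13, enqueue [none], visited so far: [5, 1, 45, 35, 13]
Result: [5, 1, 45, 35, 13]


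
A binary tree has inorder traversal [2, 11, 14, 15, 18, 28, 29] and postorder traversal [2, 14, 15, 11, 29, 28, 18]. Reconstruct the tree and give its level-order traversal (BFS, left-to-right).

Inorder:   [2, 11, 14, 15, 18, 28, 29]
Postorder: [2, 14, 15, 11, 29, 28, 18]
Algorithm: postorder visits root last, so walk postorder right-to-left;
each value is the root of the current inorder slice — split it at that
value, recurse on the right subtree first, then the left.
Recursive splits:
  root=18; inorder splits into left=[2, 11, 14, 15], right=[28, 29]
  root=28; inorder splits into left=[], right=[29]
  root=29; inorder splits into left=[], right=[]
  root=11; inorder splits into left=[2], right=[14, 15]
  root=15; inorder splits into left=[14], right=[]
  root=14; inorder splits into left=[], right=[]
  root=2; inorder splits into left=[], right=[]
Reconstructed level-order: [18, 11, 28, 2, 15, 29, 14]


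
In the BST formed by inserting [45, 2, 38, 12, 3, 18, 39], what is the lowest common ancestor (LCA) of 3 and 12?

Tree insertion order: [45, 2, 38, 12, 3, 18, 39]
Tree (level-order array): [45, 2, None, None, 38, 12, 39, 3, 18]
In a BST, the LCA of p=3, q=12 is the first node v on the
root-to-leaf path with p <= v <= q (go left if both < v, right if both > v).
Walk from root:
  at 45: both 3 and 12 < 45, go left
  at 2: both 3 and 12 > 2, go right
  at 38: both 3 and 12 < 38, go left
  at 12: 3 <= 12 <= 12, this is the LCA
LCA = 12


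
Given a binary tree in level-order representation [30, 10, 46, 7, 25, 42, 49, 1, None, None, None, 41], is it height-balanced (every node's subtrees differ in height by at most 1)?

Tree (level-order array): [30, 10, 46, 7, 25, 42, 49, 1, None, None, None, 41]
Definition: a tree is height-balanced if, at every node, |h(left) - h(right)| <= 1 (empty subtree has height -1).
Bottom-up per-node check:
  node 1: h_left=-1, h_right=-1, diff=0 [OK], height=0
  node 7: h_left=0, h_right=-1, diff=1 [OK], height=1
  node 25: h_left=-1, h_right=-1, diff=0 [OK], height=0
  node 10: h_left=1, h_right=0, diff=1 [OK], height=2
  node 41: h_left=-1, h_right=-1, diff=0 [OK], height=0
  node 42: h_left=0, h_right=-1, diff=1 [OK], height=1
  node 49: h_left=-1, h_right=-1, diff=0 [OK], height=0
  node 46: h_left=1, h_right=0, diff=1 [OK], height=2
  node 30: h_left=2, h_right=2, diff=0 [OK], height=3
All nodes satisfy the balance condition.
Result: Balanced


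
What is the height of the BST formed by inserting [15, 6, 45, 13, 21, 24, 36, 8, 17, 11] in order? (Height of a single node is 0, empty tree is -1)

Insertion order: [15, 6, 45, 13, 21, 24, 36, 8, 17, 11]
Tree (level-order array): [15, 6, 45, None, 13, 21, None, 8, None, 17, 24, None, 11, None, None, None, 36]
Compute height bottom-up (empty subtree = -1):
  height(11) = 1 + max(-1, -1) = 0
  height(8) = 1 + max(-1, 0) = 1
  height(13) = 1 + max(1, -1) = 2
  height(6) = 1 + max(-1, 2) = 3
  height(17) = 1 + max(-1, -1) = 0
  height(36) = 1 + max(-1, -1) = 0
  height(24) = 1 + max(-1, 0) = 1
  height(21) = 1 + max(0, 1) = 2
  height(45) = 1 + max(2, -1) = 3
  height(15) = 1 + max(3, 3) = 4
Height = 4


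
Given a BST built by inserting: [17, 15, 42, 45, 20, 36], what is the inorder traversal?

Tree insertion order: [17, 15, 42, 45, 20, 36]
Tree (level-order array): [17, 15, 42, None, None, 20, 45, None, 36]
Inorder traversal: [15, 17, 20, 36, 42, 45]


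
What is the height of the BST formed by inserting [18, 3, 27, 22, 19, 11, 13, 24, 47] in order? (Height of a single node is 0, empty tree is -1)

Insertion order: [18, 3, 27, 22, 19, 11, 13, 24, 47]
Tree (level-order array): [18, 3, 27, None, 11, 22, 47, None, 13, 19, 24]
Compute height bottom-up (empty subtree = -1):
  height(13) = 1 + max(-1, -1) = 0
  height(11) = 1 + max(-1, 0) = 1
  height(3) = 1 + max(-1, 1) = 2
  height(19) = 1 + max(-1, -1) = 0
  height(24) = 1 + max(-1, -1) = 0
  height(22) = 1 + max(0, 0) = 1
  height(47) = 1 + max(-1, -1) = 0
  height(27) = 1 + max(1, 0) = 2
  height(18) = 1 + max(2, 2) = 3
Height = 3


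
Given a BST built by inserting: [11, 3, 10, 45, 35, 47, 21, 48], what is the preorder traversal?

Tree insertion order: [11, 3, 10, 45, 35, 47, 21, 48]
Tree (level-order array): [11, 3, 45, None, 10, 35, 47, None, None, 21, None, None, 48]
Preorder traversal: [11, 3, 10, 45, 35, 21, 47, 48]


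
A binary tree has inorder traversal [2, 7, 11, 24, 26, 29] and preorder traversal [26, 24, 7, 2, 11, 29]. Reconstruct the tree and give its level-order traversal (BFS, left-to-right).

Inorder:  [2, 7, 11, 24, 26, 29]
Preorder: [26, 24, 7, 2, 11, 29]
Algorithm: preorder visits root first, so consume preorder in order;
for each root, split the current inorder slice at that value into
left-subtree inorder and right-subtree inorder, then recurse.
Recursive splits:
  root=26; inorder splits into left=[2, 7, 11, 24], right=[29]
  root=24; inorder splits into left=[2, 7, 11], right=[]
  root=7; inorder splits into left=[2], right=[11]
  root=2; inorder splits into left=[], right=[]
  root=11; inorder splits into left=[], right=[]
  root=29; inorder splits into left=[], right=[]
Reconstructed level-order: [26, 24, 29, 7, 2, 11]


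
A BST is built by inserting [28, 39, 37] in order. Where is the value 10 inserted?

Starting tree (level order): [28, None, 39, 37]
Insertion path: 28
Result: insert 10 as left child of 28
Final tree (level order): [28, 10, 39, None, None, 37]


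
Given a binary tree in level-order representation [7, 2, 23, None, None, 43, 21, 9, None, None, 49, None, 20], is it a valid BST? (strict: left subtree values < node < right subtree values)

Level-order array: [7, 2, 23, None, None, 43, 21, 9, None, None, 49, None, 20]
Validate using subtree bounds (lo, hi): at each node, require lo < value < hi,
then recurse left with hi=value and right with lo=value.
Preorder trace (stopping at first violation):
  at node 7 with bounds (-inf, +inf): OK
  at node 2 with bounds (-inf, 7): OK
  at node 23 with bounds (7, +inf): OK
  at node 43 with bounds (7, 23): VIOLATION
Node 43 violates its bound: not (7 < 43 < 23).
Result: Not a valid BST


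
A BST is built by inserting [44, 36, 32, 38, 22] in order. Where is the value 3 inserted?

Starting tree (level order): [44, 36, None, 32, 38, 22]
Insertion path: 44 -> 36 -> 32 -> 22
Result: insert 3 as left child of 22
Final tree (level order): [44, 36, None, 32, 38, 22, None, None, None, 3]


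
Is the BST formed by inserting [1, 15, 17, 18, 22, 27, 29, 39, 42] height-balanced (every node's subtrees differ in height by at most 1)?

Tree (level-order array): [1, None, 15, None, 17, None, 18, None, 22, None, 27, None, 29, None, 39, None, 42]
Definition: a tree is height-balanced if, at every node, |h(left) - h(right)| <= 1 (empty subtree has height -1).
Bottom-up per-node check:
  node 42: h_left=-1, h_right=-1, diff=0 [OK], height=0
  node 39: h_left=-1, h_right=0, diff=1 [OK], height=1
  node 29: h_left=-1, h_right=1, diff=2 [FAIL (|-1-1|=2 > 1)], height=2
  node 27: h_left=-1, h_right=2, diff=3 [FAIL (|-1-2|=3 > 1)], height=3
  node 22: h_left=-1, h_right=3, diff=4 [FAIL (|-1-3|=4 > 1)], height=4
  node 18: h_left=-1, h_right=4, diff=5 [FAIL (|-1-4|=5 > 1)], height=5
  node 17: h_left=-1, h_right=5, diff=6 [FAIL (|-1-5|=6 > 1)], height=6
  node 15: h_left=-1, h_right=6, diff=7 [FAIL (|-1-6|=7 > 1)], height=7
  node 1: h_left=-1, h_right=7, diff=8 [FAIL (|-1-7|=8 > 1)], height=8
Node 29 violates the condition: |-1 - 1| = 2 > 1.
Result: Not balanced


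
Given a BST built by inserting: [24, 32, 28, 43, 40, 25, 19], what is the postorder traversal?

Tree insertion order: [24, 32, 28, 43, 40, 25, 19]
Tree (level-order array): [24, 19, 32, None, None, 28, 43, 25, None, 40]
Postorder traversal: [19, 25, 28, 40, 43, 32, 24]


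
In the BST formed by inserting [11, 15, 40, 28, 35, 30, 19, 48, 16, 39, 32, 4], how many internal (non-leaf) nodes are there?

Tree built from: [11, 15, 40, 28, 35, 30, 19, 48, 16, 39, 32, 4]
Tree (level-order array): [11, 4, 15, None, None, None, 40, 28, 48, 19, 35, None, None, 16, None, 30, 39, None, None, None, 32]
Rule: An internal node has at least one child.
Per-node child counts:
  node 11: 2 child(ren)
  node 4: 0 child(ren)
  node 15: 1 child(ren)
  node 40: 2 child(ren)
  node 28: 2 child(ren)
  node 19: 1 child(ren)
  node 16: 0 child(ren)
  node 35: 2 child(ren)
  node 30: 1 child(ren)
  node 32: 0 child(ren)
  node 39: 0 child(ren)
  node 48: 0 child(ren)
Matching nodes: [11, 15, 40, 28, 19, 35, 30]
Count of internal (non-leaf) nodes: 7


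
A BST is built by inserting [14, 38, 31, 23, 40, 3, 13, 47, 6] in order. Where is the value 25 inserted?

Starting tree (level order): [14, 3, 38, None, 13, 31, 40, 6, None, 23, None, None, 47]
Insertion path: 14 -> 38 -> 31 -> 23
Result: insert 25 as right child of 23
Final tree (level order): [14, 3, 38, None, 13, 31, 40, 6, None, 23, None, None, 47, None, None, None, 25]


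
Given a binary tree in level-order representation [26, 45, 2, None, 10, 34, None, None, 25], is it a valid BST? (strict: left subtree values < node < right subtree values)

Level-order array: [26, 45, 2, None, 10, 34, None, None, 25]
Validate using subtree bounds (lo, hi): at each node, require lo < value < hi,
then recurse left with hi=value and right with lo=value.
Preorder trace (stopping at first violation):
  at node 26 with bounds (-inf, +inf): OK
  at node 45 with bounds (-inf, 26): VIOLATION
Node 45 violates its bound: not (-inf < 45 < 26).
Result: Not a valid BST


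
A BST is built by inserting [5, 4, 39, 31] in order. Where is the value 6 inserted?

Starting tree (level order): [5, 4, 39, None, None, 31]
Insertion path: 5 -> 39 -> 31
Result: insert 6 as left child of 31
Final tree (level order): [5, 4, 39, None, None, 31, None, 6]


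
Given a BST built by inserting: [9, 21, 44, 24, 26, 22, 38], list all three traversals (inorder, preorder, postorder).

Tree insertion order: [9, 21, 44, 24, 26, 22, 38]
Tree (level-order array): [9, None, 21, None, 44, 24, None, 22, 26, None, None, None, 38]
Inorder (L, root, R): [9, 21, 22, 24, 26, 38, 44]
Preorder (root, L, R): [9, 21, 44, 24, 22, 26, 38]
Postorder (L, R, root): [22, 38, 26, 24, 44, 21, 9]


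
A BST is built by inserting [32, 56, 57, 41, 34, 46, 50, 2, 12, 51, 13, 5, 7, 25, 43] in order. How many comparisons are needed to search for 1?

Search path for 1: 32 -> 2
Found: False
Comparisons: 2


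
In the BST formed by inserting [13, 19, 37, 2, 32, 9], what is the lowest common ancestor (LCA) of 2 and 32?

Tree insertion order: [13, 19, 37, 2, 32, 9]
Tree (level-order array): [13, 2, 19, None, 9, None, 37, None, None, 32]
In a BST, the LCA of p=2, q=32 is the first node v on the
root-to-leaf path with p <= v <= q (go left if both < v, right if both > v).
Walk from root:
  at 13: 2 <= 13 <= 32, this is the LCA
LCA = 13


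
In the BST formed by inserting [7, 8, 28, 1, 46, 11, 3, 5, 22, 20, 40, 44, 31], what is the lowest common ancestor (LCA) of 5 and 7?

Tree insertion order: [7, 8, 28, 1, 46, 11, 3, 5, 22, 20, 40, 44, 31]
Tree (level-order array): [7, 1, 8, None, 3, None, 28, None, 5, 11, 46, None, None, None, 22, 40, None, 20, None, 31, 44]
In a BST, the LCA of p=5, q=7 is the first node v on the
root-to-leaf path with p <= v <= q (go left if both < v, right if both > v).
Walk from root:
  at 7: 5 <= 7 <= 7, this is the LCA
LCA = 7


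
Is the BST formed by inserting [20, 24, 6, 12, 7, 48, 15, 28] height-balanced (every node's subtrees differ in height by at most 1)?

Tree (level-order array): [20, 6, 24, None, 12, None, 48, 7, 15, 28]
Definition: a tree is height-balanced if, at every node, |h(left) - h(right)| <= 1 (empty subtree has height -1).
Bottom-up per-node check:
  node 7: h_left=-1, h_right=-1, diff=0 [OK], height=0
  node 15: h_left=-1, h_right=-1, diff=0 [OK], height=0
  node 12: h_left=0, h_right=0, diff=0 [OK], height=1
  node 6: h_left=-1, h_right=1, diff=2 [FAIL (|-1-1|=2 > 1)], height=2
  node 28: h_left=-1, h_right=-1, diff=0 [OK], height=0
  node 48: h_left=0, h_right=-1, diff=1 [OK], height=1
  node 24: h_left=-1, h_right=1, diff=2 [FAIL (|-1-1|=2 > 1)], height=2
  node 20: h_left=2, h_right=2, diff=0 [OK], height=3
Node 6 violates the condition: |-1 - 1| = 2 > 1.
Result: Not balanced


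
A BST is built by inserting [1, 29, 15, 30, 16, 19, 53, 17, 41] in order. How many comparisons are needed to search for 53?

Search path for 53: 1 -> 29 -> 30 -> 53
Found: True
Comparisons: 4


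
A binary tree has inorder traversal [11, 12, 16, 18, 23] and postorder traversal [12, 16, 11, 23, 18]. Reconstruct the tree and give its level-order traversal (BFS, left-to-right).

Inorder:   [11, 12, 16, 18, 23]
Postorder: [12, 16, 11, 23, 18]
Algorithm: postorder visits root last, so walk postorder right-to-left;
each value is the root of the current inorder slice — split it at that
value, recurse on the right subtree first, then the left.
Recursive splits:
  root=18; inorder splits into left=[11, 12, 16], right=[23]
  root=23; inorder splits into left=[], right=[]
  root=11; inorder splits into left=[], right=[12, 16]
  root=16; inorder splits into left=[12], right=[]
  root=12; inorder splits into left=[], right=[]
Reconstructed level-order: [18, 11, 23, 16, 12]


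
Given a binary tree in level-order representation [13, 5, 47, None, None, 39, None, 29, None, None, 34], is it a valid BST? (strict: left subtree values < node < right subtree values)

Level-order array: [13, 5, 47, None, None, 39, None, 29, None, None, 34]
Validate using subtree bounds (lo, hi): at each node, require lo < value < hi,
then recurse left with hi=value and right with lo=value.
Preorder trace (stopping at first violation):
  at node 13 with bounds (-inf, +inf): OK
  at node 5 with bounds (-inf, 13): OK
  at node 47 with bounds (13, +inf): OK
  at node 39 with bounds (13, 47): OK
  at node 29 with bounds (13, 39): OK
  at node 34 with bounds (29, 39): OK
No violation found at any node.
Result: Valid BST


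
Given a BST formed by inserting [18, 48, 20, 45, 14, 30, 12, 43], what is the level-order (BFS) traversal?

Tree insertion order: [18, 48, 20, 45, 14, 30, 12, 43]
Tree (level-order array): [18, 14, 48, 12, None, 20, None, None, None, None, 45, 30, None, None, 43]
BFS from the root, enqueuing left then right child of each popped node:
  queue [18] -> pop 18, enqueue [14, 48], visited so far: [18]
  queue [14, 48] -> pop 14, enqueue [12], visited so far: [18, 14]
  queue [48, 12] -> pop 48, enqueue [20], visited so far: [18, 14, 48]
  queue [12, 20] -> pop 12, enqueue [none], visited so far: [18, 14, 48, 12]
  queue [20] -> pop 20, enqueue [45], visited so far: [18, 14, 48, 12, 20]
  queue [45] -> pop 45, enqueue [30], visited so far: [18, 14, 48, 12, 20, 45]
  queue [30] -> pop 30, enqueue [43], visited so far: [18, 14, 48, 12, 20, 45, 30]
  queue [43] -> pop 43, enqueue [none], visited so far: [18, 14, 48, 12, 20, 45, 30, 43]
Result: [18, 14, 48, 12, 20, 45, 30, 43]


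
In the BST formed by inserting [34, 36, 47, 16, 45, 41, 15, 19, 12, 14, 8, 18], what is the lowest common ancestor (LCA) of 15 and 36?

Tree insertion order: [34, 36, 47, 16, 45, 41, 15, 19, 12, 14, 8, 18]
Tree (level-order array): [34, 16, 36, 15, 19, None, 47, 12, None, 18, None, 45, None, 8, 14, None, None, 41]
In a BST, the LCA of p=15, q=36 is the first node v on the
root-to-leaf path with p <= v <= q (go left if both < v, right if both > v).
Walk from root:
  at 34: 15 <= 34 <= 36, this is the LCA
LCA = 34


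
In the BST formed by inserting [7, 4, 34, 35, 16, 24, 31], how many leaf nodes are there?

Tree built from: [7, 4, 34, 35, 16, 24, 31]
Tree (level-order array): [7, 4, 34, None, None, 16, 35, None, 24, None, None, None, 31]
Rule: A leaf has 0 children.
Per-node child counts:
  node 7: 2 child(ren)
  node 4: 0 child(ren)
  node 34: 2 child(ren)
  node 16: 1 child(ren)
  node 24: 1 child(ren)
  node 31: 0 child(ren)
  node 35: 0 child(ren)
Matching nodes: [4, 31, 35]
Count of leaf nodes: 3


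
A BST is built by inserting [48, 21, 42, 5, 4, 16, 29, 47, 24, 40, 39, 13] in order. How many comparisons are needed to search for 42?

Search path for 42: 48 -> 21 -> 42
Found: True
Comparisons: 3


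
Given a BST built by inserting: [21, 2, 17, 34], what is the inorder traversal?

Tree insertion order: [21, 2, 17, 34]
Tree (level-order array): [21, 2, 34, None, 17]
Inorder traversal: [2, 17, 21, 34]


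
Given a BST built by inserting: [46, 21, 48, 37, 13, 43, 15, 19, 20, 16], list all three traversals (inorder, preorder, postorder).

Tree insertion order: [46, 21, 48, 37, 13, 43, 15, 19, 20, 16]
Tree (level-order array): [46, 21, 48, 13, 37, None, None, None, 15, None, 43, None, 19, None, None, 16, 20]
Inorder (L, root, R): [13, 15, 16, 19, 20, 21, 37, 43, 46, 48]
Preorder (root, L, R): [46, 21, 13, 15, 19, 16, 20, 37, 43, 48]
Postorder (L, R, root): [16, 20, 19, 15, 13, 43, 37, 21, 48, 46]


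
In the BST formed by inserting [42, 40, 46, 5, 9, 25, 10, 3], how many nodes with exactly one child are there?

Tree built from: [42, 40, 46, 5, 9, 25, 10, 3]
Tree (level-order array): [42, 40, 46, 5, None, None, None, 3, 9, None, None, None, 25, 10]
Rule: These are nodes with exactly 1 non-null child.
Per-node child counts:
  node 42: 2 child(ren)
  node 40: 1 child(ren)
  node 5: 2 child(ren)
  node 3: 0 child(ren)
  node 9: 1 child(ren)
  node 25: 1 child(ren)
  node 10: 0 child(ren)
  node 46: 0 child(ren)
Matching nodes: [40, 9, 25]
Count of nodes with exactly one child: 3


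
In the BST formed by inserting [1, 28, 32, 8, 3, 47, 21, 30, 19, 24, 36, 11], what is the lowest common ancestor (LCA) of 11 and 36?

Tree insertion order: [1, 28, 32, 8, 3, 47, 21, 30, 19, 24, 36, 11]
Tree (level-order array): [1, None, 28, 8, 32, 3, 21, 30, 47, None, None, 19, 24, None, None, 36, None, 11]
In a BST, the LCA of p=11, q=36 is the first node v on the
root-to-leaf path with p <= v <= q (go left if both < v, right if both > v).
Walk from root:
  at 1: both 11 and 36 > 1, go right
  at 28: 11 <= 28 <= 36, this is the LCA
LCA = 28


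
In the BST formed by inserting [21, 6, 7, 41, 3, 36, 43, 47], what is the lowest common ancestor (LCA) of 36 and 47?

Tree insertion order: [21, 6, 7, 41, 3, 36, 43, 47]
Tree (level-order array): [21, 6, 41, 3, 7, 36, 43, None, None, None, None, None, None, None, 47]
In a BST, the LCA of p=36, q=47 is the first node v on the
root-to-leaf path with p <= v <= q (go left if both < v, right if both > v).
Walk from root:
  at 21: both 36 and 47 > 21, go right
  at 41: 36 <= 41 <= 47, this is the LCA
LCA = 41


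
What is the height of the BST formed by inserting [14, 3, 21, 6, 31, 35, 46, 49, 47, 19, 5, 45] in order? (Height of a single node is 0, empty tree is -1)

Insertion order: [14, 3, 21, 6, 31, 35, 46, 49, 47, 19, 5, 45]
Tree (level-order array): [14, 3, 21, None, 6, 19, 31, 5, None, None, None, None, 35, None, None, None, 46, 45, 49, None, None, 47]
Compute height bottom-up (empty subtree = -1):
  height(5) = 1 + max(-1, -1) = 0
  height(6) = 1 + max(0, -1) = 1
  height(3) = 1 + max(-1, 1) = 2
  height(19) = 1 + max(-1, -1) = 0
  height(45) = 1 + max(-1, -1) = 0
  height(47) = 1 + max(-1, -1) = 0
  height(49) = 1 + max(0, -1) = 1
  height(46) = 1 + max(0, 1) = 2
  height(35) = 1 + max(-1, 2) = 3
  height(31) = 1 + max(-1, 3) = 4
  height(21) = 1 + max(0, 4) = 5
  height(14) = 1 + max(2, 5) = 6
Height = 6


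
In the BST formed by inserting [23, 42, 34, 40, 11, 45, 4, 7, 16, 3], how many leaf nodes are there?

Tree built from: [23, 42, 34, 40, 11, 45, 4, 7, 16, 3]
Tree (level-order array): [23, 11, 42, 4, 16, 34, 45, 3, 7, None, None, None, 40]
Rule: A leaf has 0 children.
Per-node child counts:
  node 23: 2 child(ren)
  node 11: 2 child(ren)
  node 4: 2 child(ren)
  node 3: 0 child(ren)
  node 7: 0 child(ren)
  node 16: 0 child(ren)
  node 42: 2 child(ren)
  node 34: 1 child(ren)
  node 40: 0 child(ren)
  node 45: 0 child(ren)
Matching nodes: [3, 7, 16, 40, 45]
Count of leaf nodes: 5


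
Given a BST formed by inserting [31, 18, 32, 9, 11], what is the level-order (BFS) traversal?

Tree insertion order: [31, 18, 32, 9, 11]
Tree (level-order array): [31, 18, 32, 9, None, None, None, None, 11]
BFS from the root, enqueuing left then right child of each popped node:
  queue [31] -> pop 31, enqueue [18, 32], visited so far: [31]
  queue [18, 32] -> pop 18, enqueue [9], visited so far: [31, 18]
  queue [32, 9] -> pop 32, enqueue [none], visited so far: [31, 18, 32]
  queue [9] -> pop 9, enqueue [11], visited so far: [31, 18, 32, 9]
  queue [11] -> pop 11, enqueue [none], visited so far: [31, 18, 32, 9, 11]
Result: [31, 18, 32, 9, 11]


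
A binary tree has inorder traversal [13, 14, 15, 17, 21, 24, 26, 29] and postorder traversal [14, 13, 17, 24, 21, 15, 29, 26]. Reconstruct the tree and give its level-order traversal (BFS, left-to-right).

Inorder:   [13, 14, 15, 17, 21, 24, 26, 29]
Postorder: [14, 13, 17, 24, 21, 15, 29, 26]
Algorithm: postorder visits root last, so walk postorder right-to-left;
each value is the root of the current inorder slice — split it at that
value, recurse on the right subtree first, then the left.
Recursive splits:
  root=26; inorder splits into left=[13, 14, 15, 17, 21, 24], right=[29]
  root=29; inorder splits into left=[], right=[]
  root=15; inorder splits into left=[13, 14], right=[17, 21, 24]
  root=21; inorder splits into left=[17], right=[24]
  root=24; inorder splits into left=[], right=[]
  root=17; inorder splits into left=[], right=[]
  root=13; inorder splits into left=[], right=[14]
  root=14; inorder splits into left=[], right=[]
Reconstructed level-order: [26, 15, 29, 13, 21, 14, 17, 24]


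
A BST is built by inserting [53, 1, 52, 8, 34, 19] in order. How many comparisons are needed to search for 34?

Search path for 34: 53 -> 1 -> 52 -> 8 -> 34
Found: True
Comparisons: 5


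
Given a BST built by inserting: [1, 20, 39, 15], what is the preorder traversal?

Tree insertion order: [1, 20, 39, 15]
Tree (level-order array): [1, None, 20, 15, 39]
Preorder traversal: [1, 20, 15, 39]


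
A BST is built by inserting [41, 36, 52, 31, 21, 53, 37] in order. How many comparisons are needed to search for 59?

Search path for 59: 41 -> 52 -> 53
Found: False
Comparisons: 3


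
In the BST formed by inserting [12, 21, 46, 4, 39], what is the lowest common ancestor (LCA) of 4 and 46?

Tree insertion order: [12, 21, 46, 4, 39]
Tree (level-order array): [12, 4, 21, None, None, None, 46, 39]
In a BST, the LCA of p=4, q=46 is the first node v on the
root-to-leaf path with p <= v <= q (go left if both < v, right if both > v).
Walk from root:
  at 12: 4 <= 12 <= 46, this is the LCA
LCA = 12


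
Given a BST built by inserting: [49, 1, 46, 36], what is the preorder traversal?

Tree insertion order: [49, 1, 46, 36]
Tree (level-order array): [49, 1, None, None, 46, 36]
Preorder traversal: [49, 1, 46, 36]


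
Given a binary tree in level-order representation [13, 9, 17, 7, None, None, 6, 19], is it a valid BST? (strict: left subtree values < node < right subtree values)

Level-order array: [13, 9, 17, 7, None, None, 6, 19]
Validate using subtree bounds (lo, hi): at each node, require lo < value < hi,
then recurse left with hi=value and right with lo=value.
Preorder trace (stopping at first violation):
  at node 13 with bounds (-inf, +inf): OK
  at node 9 with bounds (-inf, 13): OK
  at node 7 with bounds (-inf, 9): OK
  at node 19 with bounds (-inf, 7): VIOLATION
Node 19 violates its bound: not (-inf < 19 < 7).
Result: Not a valid BST


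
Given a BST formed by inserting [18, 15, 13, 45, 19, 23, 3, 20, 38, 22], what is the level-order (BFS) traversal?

Tree insertion order: [18, 15, 13, 45, 19, 23, 3, 20, 38, 22]
Tree (level-order array): [18, 15, 45, 13, None, 19, None, 3, None, None, 23, None, None, 20, 38, None, 22]
BFS from the root, enqueuing left then right child of each popped node:
  queue [18] -> pop 18, enqueue [15, 45], visited so far: [18]
  queue [15, 45] -> pop 15, enqueue [13], visited so far: [18, 15]
  queue [45, 13] -> pop 45, enqueue [19], visited so far: [18, 15, 45]
  queue [13, 19] -> pop 13, enqueue [3], visited so far: [18, 15, 45, 13]
  queue [19, 3] -> pop 19, enqueue [23], visited so far: [18, 15, 45, 13, 19]
  queue [3, 23] -> pop 3, enqueue [none], visited so far: [18, 15, 45, 13, 19, 3]
  queue [23] -> pop 23, enqueue [20, 38], visited so far: [18, 15, 45, 13, 19, 3, 23]
  queue [20, 38] -> pop 20, enqueue [22], visited so far: [18, 15, 45, 13, 19, 3, 23, 20]
  queue [38, 22] -> pop 38, enqueue [none], visited so far: [18, 15, 45, 13, 19, 3, 23, 20, 38]
  queue [22] -> pop 22, enqueue [none], visited so far: [18, 15, 45, 13, 19, 3, 23, 20, 38, 22]
Result: [18, 15, 45, 13, 19, 3, 23, 20, 38, 22]


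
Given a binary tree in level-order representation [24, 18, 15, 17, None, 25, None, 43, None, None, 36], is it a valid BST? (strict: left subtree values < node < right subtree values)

Level-order array: [24, 18, 15, 17, None, 25, None, 43, None, None, 36]
Validate using subtree bounds (lo, hi): at each node, require lo < value < hi,
then recurse left with hi=value and right with lo=value.
Preorder trace (stopping at first violation):
  at node 24 with bounds (-inf, +inf): OK
  at node 18 with bounds (-inf, 24): OK
  at node 17 with bounds (-inf, 18): OK
  at node 43 with bounds (-inf, 17): VIOLATION
Node 43 violates its bound: not (-inf < 43 < 17).
Result: Not a valid BST


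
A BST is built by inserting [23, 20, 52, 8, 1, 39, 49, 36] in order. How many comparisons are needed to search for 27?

Search path for 27: 23 -> 52 -> 39 -> 36
Found: False
Comparisons: 4


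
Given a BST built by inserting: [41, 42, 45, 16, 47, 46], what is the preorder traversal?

Tree insertion order: [41, 42, 45, 16, 47, 46]
Tree (level-order array): [41, 16, 42, None, None, None, 45, None, 47, 46]
Preorder traversal: [41, 16, 42, 45, 47, 46]


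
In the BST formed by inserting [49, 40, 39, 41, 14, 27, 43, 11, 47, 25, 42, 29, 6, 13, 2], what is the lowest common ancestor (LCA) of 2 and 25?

Tree insertion order: [49, 40, 39, 41, 14, 27, 43, 11, 47, 25, 42, 29, 6, 13, 2]
Tree (level-order array): [49, 40, None, 39, 41, 14, None, None, 43, 11, 27, 42, 47, 6, 13, 25, 29, None, None, None, None, 2]
In a BST, the LCA of p=2, q=25 is the first node v on the
root-to-leaf path with p <= v <= q (go left if both < v, right if both > v).
Walk from root:
  at 49: both 2 and 25 < 49, go left
  at 40: both 2 and 25 < 40, go left
  at 39: both 2 and 25 < 39, go left
  at 14: 2 <= 14 <= 25, this is the LCA
LCA = 14


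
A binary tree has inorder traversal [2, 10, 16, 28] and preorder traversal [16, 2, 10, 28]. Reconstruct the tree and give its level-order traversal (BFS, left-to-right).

Inorder:  [2, 10, 16, 28]
Preorder: [16, 2, 10, 28]
Algorithm: preorder visits root first, so consume preorder in order;
for each root, split the current inorder slice at that value into
left-subtree inorder and right-subtree inorder, then recurse.
Recursive splits:
  root=16; inorder splits into left=[2, 10], right=[28]
  root=2; inorder splits into left=[], right=[10]
  root=10; inorder splits into left=[], right=[]
  root=28; inorder splits into left=[], right=[]
Reconstructed level-order: [16, 2, 28, 10]


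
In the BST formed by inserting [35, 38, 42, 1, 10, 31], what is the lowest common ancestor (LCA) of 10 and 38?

Tree insertion order: [35, 38, 42, 1, 10, 31]
Tree (level-order array): [35, 1, 38, None, 10, None, 42, None, 31]
In a BST, the LCA of p=10, q=38 is the first node v on the
root-to-leaf path with p <= v <= q (go left if both < v, right if both > v).
Walk from root:
  at 35: 10 <= 35 <= 38, this is the LCA
LCA = 35


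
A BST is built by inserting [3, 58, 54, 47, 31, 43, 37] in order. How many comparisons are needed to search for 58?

Search path for 58: 3 -> 58
Found: True
Comparisons: 2


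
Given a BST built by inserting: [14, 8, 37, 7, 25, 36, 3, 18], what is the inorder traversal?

Tree insertion order: [14, 8, 37, 7, 25, 36, 3, 18]
Tree (level-order array): [14, 8, 37, 7, None, 25, None, 3, None, 18, 36]
Inorder traversal: [3, 7, 8, 14, 18, 25, 36, 37]


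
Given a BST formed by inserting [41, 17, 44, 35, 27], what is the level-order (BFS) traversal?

Tree insertion order: [41, 17, 44, 35, 27]
Tree (level-order array): [41, 17, 44, None, 35, None, None, 27]
BFS from the root, enqueuing left then right child of each popped node:
  queue [41] -> pop 41, enqueue [17, 44], visited so far: [41]
  queue [17, 44] -> pop 17, enqueue [35], visited so far: [41, 17]
  queue [44, 35] -> pop 44, enqueue [none], visited so far: [41, 17, 44]
  queue [35] -> pop 35, enqueue [27], visited so far: [41, 17, 44, 35]
  queue [27] -> pop 27, enqueue [none], visited so far: [41, 17, 44, 35, 27]
Result: [41, 17, 44, 35, 27]


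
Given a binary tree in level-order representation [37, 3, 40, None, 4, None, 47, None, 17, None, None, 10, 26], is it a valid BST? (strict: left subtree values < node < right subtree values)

Level-order array: [37, 3, 40, None, 4, None, 47, None, 17, None, None, 10, 26]
Validate using subtree bounds (lo, hi): at each node, require lo < value < hi,
then recurse left with hi=value and right with lo=value.
Preorder trace (stopping at first violation):
  at node 37 with bounds (-inf, +inf): OK
  at node 3 with bounds (-inf, 37): OK
  at node 4 with bounds (3, 37): OK
  at node 17 with bounds (4, 37): OK
  at node 10 with bounds (4, 17): OK
  at node 26 with bounds (17, 37): OK
  at node 40 with bounds (37, +inf): OK
  at node 47 with bounds (40, +inf): OK
No violation found at any node.
Result: Valid BST


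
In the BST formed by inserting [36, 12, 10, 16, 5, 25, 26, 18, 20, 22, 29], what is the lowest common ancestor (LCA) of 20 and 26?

Tree insertion order: [36, 12, 10, 16, 5, 25, 26, 18, 20, 22, 29]
Tree (level-order array): [36, 12, None, 10, 16, 5, None, None, 25, None, None, 18, 26, None, 20, None, 29, None, 22]
In a BST, the LCA of p=20, q=26 is the first node v on the
root-to-leaf path with p <= v <= q (go left if both < v, right if both > v).
Walk from root:
  at 36: both 20 and 26 < 36, go left
  at 12: both 20 and 26 > 12, go right
  at 16: both 20 and 26 > 16, go right
  at 25: 20 <= 25 <= 26, this is the LCA
LCA = 25


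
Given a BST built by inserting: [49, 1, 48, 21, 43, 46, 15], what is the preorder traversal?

Tree insertion order: [49, 1, 48, 21, 43, 46, 15]
Tree (level-order array): [49, 1, None, None, 48, 21, None, 15, 43, None, None, None, 46]
Preorder traversal: [49, 1, 48, 21, 15, 43, 46]


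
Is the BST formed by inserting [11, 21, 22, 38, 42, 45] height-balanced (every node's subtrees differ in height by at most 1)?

Tree (level-order array): [11, None, 21, None, 22, None, 38, None, 42, None, 45]
Definition: a tree is height-balanced if, at every node, |h(left) - h(right)| <= 1 (empty subtree has height -1).
Bottom-up per-node check:
  node 45: h_left=-1, h_right=-1, diff=0 [OK], height=0
  node 42: h_left=-1, h_right=0, diff=1 [OK], height=1
  node 38: h_left=-1, h_right=1, diff=2 [FAIL (|-1-1|=2 > 1)], height=2
  node 22: h_left=-1, h_right=2, diff=3 [FAIL (|-1-2|=3 > 1)], height=3
  node 21: h_left=-1, h_right=3, diff=4 [FAIL (|-1-3|=4 > 1)], height=4
  node 11: h_left=-1, h_right=4, diff=5 [FAIL (|-1-4|=5 > 1)], height=5
Node 38 violates the condition: |-1 - 1| = 2 > 1.
Result: Not balanced


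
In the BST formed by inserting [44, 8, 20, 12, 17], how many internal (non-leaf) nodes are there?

Tree built from: [44, 8, 20, 12, 17]
Tree (level-order array): [44, 8, None, None, 20, 12, None, None, 17]
Rule: An internal node has at least one child.
Per-node child counts:
  node 44: 1 child(ren)
  node 8: 1 child(ren)
  node 20: 1 child(ren)
  node 12: 1 child(ren)
  node 17: 0 child(ren)
Matching nodes: [44, 8, 20, 12]
Count of internal (non-leaf) nodes: 4


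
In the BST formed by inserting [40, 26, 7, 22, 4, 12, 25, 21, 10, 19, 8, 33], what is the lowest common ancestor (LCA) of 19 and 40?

Tree insertion order: [40, 26, 7, 22, 4, 12, 25, 21, 10, 19, 8, 33]
Tree (level-order array): [40, 26, None, 7, 33, 4, 22, None, None, None, None, 12, 25, 10, 21, None, None, 8, None, 19]
In a BST, the LCA of p=19, q=40 is the first node v on the
root-to-leaf path with p <= v <= q (go left if both < v, right if both > v).
Walk from root:
  at 40: 19 <= 40 <= 40, this is the LCA
LCA = 40


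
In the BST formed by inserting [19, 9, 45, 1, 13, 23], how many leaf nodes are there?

Tree built from: [19, 9, 45, 1, 13, 23]
Tree (level-order array): [19, 9, 45, 1, 13, 23]
Rule: A leaf has 0 children.
Per-node child counts:
  node 19: 2 child(ren)
  node 9: 2 child(ren)
  node 1: 0 child(ren)
  node 13: 0 child(ren)
  node 45: 1 child(ren)
  node 23: 0 child(ren)
Matching nodes: [1, 13, 23]
Count of leaf nodes: 3


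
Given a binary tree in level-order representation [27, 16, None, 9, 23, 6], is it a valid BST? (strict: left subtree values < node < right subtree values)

Level-order array: [27, 16, None, 9, 23, 6]
Validate using subtree bounds (lo, hi): at each node, require lo < value < hi,
then recurse left with hi=value and right with lo=value.
Preorder trace (stopping at first violation):
  at node 27 with bounds (-inf, +inf): OK
  at node 16 with bounds (-inf, 27): OK
  at node 9 with bounds (-inf, 16): OK
  at node 6 with bounds (-inf, 9): OK
  at node 23 with bounds (16, 27): OK
No violation found at any node.
Result: Valid BST


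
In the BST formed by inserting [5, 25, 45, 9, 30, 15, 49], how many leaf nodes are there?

Tree built from: [5, 25, 45, 9, 30, 15, 49]
Tree (level-order array): [5, None, 25, 9, 45, None, 15, 30, 49]
Rule: A leaf has 0 children.
Per-node child counts:
  node 5: 1 child(ren)
  node 25: 2 child(ren)
  node 9: 1 child(ren)
  node 15: 0 child(ren)
  node 45: 2 child(ren)
  node 30: 0 child(ren)
  node 49: 0 child(ren)
Matching nodes: [15, 30, 49]
Count of leaf nodes: 3


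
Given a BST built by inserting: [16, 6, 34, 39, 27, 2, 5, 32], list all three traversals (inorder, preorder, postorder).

Tree insertion order: [16, 6, 34, 39, 27, 2, 5, 32]
Tree (level-order array): [16, 6, 34, 2, None, 27, 39, None, 5, None, 32]
Inorder (L, root, R): [2, 5, 6, 16, 27, 32, 34, 39]
Preorder (root, L, R): [16, 6, 2, 5, 34, 27, 32, 39]
Postorder (L, R, root): [5, 2, 6, 32, 27, 39, 34, 16]


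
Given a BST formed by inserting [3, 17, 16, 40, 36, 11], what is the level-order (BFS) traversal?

Tree insertion order: [3, 17, 16, 40, 36, 11]
Tree (level-order array): [3, None, 17, 16, 40, 11, None, 36]
BFS from the root, enqueuing left then right child of each popped node:
  queue [3] -> pop 3, enqueue [17], visited so far: [3]
  queue [17] -> pop 17, enqueue [16, 40], visited so far: [3, 17]
  queue [16, 40] -> pop 16, enqueue [11], visited so far: [3, 17, 16]
  queue [40, 11] -> pop 40, enqueue [36], visited so far: [3, 17, 16, 40]
  queue [11, 36] -> pop 11, enqueue [none], visited so far: [3, 17, 16, 40, 11]
  queue [36] -> pop 36, enqueue [none], visited so far: [3, 17, 16, 40, 11, 36]
Result: [3, 17, 16, 40, 11, 36]


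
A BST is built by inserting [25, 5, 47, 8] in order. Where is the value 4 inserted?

Starting tree (level order): [25, 5, 47, None, 8]
Insertion path: 25 -> 5
Result: insert 4 as left child of 5
Final tree (level order): [25, 5, 47, 4, 8]


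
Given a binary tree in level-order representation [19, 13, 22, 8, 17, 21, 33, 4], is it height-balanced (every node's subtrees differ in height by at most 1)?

Tree (level-order array): [19, 13, 22, 8, 17, 21, 33, 4]
Definition: a tree is height-balanced if, at every node, |h(left) - h(right)| <= 1 (empty subtree has height -1).
Bottom-up per-node check:
  node 4: h_left=-1, h_right=-1, diff=0 [OK], height=0
  node 8: h_left=0, h_right=-1, diff=1 [OK], height=1
  node 17: h_left=-1, h_right=-1, diff=0 [OK], height=0
  node 13: h_left=1, h_right=0, diff=1 [OK], height=2
  node 21: h_left=-1, h_right=-1, diff=0 [OK], height=0
  node 33: h_left=-1, h_right=-1, diff=0 [OK], height=0
  node 22: h_left=0, h_right=0, diff=0 [OK], height=1
  node 19: h_left=2, h_right=1, diff=1 [OK], height=3
All nodes satisfy the balance condition.
Result: Balanced


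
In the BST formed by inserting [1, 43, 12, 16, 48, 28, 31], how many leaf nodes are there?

Tree built from: [1, 43, 12, 16, 48, 28, 31]
Tree (level-order array): [1, None, 43, 12, 48, None, 16, None, None, None, 28, None, 31]
Rule: A leaf has 0 children.
Per-node child counts:
  node 1: 1 child(ren)
  node 43: 2 child(ren)
  node 12: 1 child(ren)
  node 16: 1 child(ren)
  node 28: 1 child(ren)
  node 31: 0 child(ren)
  node 48: 0 child(ren)
Matching nodes: [31, 48]
Count of leaf nodes: 2


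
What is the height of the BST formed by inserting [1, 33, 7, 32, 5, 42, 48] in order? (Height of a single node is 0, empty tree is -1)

Insertion order: [1, 33, 7, 32, 5, 42, 48]
Tree (level-order array): [1, None, 33, 7, 42, 5, 32, None, 48]
Compute height bottom-up (empty subtree = -1):
  height(5) = 1 + max(-1, -1) = 0
  height(32) = 1 + max(-1, -1) = 0
  height(7) = 1 + max(0, 0) = 1
  height(48) = 1 + max(-1, -1) = 0
  height(42) = 1 + max(-1, 0) = 1
  height(33) = 1 + max(1, 1) = 2
  height(1) = 1 + max(-1, 2) = 3
Height = 3


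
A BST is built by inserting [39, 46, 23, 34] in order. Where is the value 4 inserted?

Starting tree (level order): [39, 23, 46, None, 34]
Insertion path: 39 -> 23
Result: insert 4 as left child of 23
Final tree (level order): [39, 23, 46, 4, 34]


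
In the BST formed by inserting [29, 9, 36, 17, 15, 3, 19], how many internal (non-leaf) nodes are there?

Tree built from: [29, 9, 36, 17, 15, 3, 19]
Tree (level-order array): [29, 9, 36, 3, 17, None, None, None, None, 15, 19]
Rule: An internal node has at least one child.
Per-node child counts:
  node 29: 2 child(ren)
  node 9: 2 child(ren)
  node 3: 0 child(ren)
  node 17: 2 child(ren)
  node 15: 0 child(ren)
  node 19: 0 child(ren)
  node 36: 0 child(ren)
Matching nodes: [29, 9, 17]
Count of internal (non-leaf) nodes: 3


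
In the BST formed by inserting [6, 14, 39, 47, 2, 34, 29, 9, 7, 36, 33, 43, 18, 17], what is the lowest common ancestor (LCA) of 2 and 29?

Tree insertion order: [6, 14, 39, 47, 2, 34, 29, 9, 7, 36, 33, 43, 18, 17]
Tree (level-order array): [6, 2, 14, None, None, 9, 39, 7, None, 34, 47, None, None, 29, 36, 43, None, 18, 33, None, None, None, None, 17]
In a BST, the LCA of p=2, q=29 is the first node v on the
root-to-leaf path with p <= v <= q (go left if both < v, right if both > v).
Walk from root:
  at 6: 2 <= 6 <= 29, this is the LCA
LCA = 6


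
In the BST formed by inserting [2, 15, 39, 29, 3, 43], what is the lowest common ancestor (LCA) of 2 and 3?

Tree insertion order: [2, 15, 39, 29, 3, 43]
Tree (level-order array): [2, None, 15, 3, 39, None, None, 29, 43]
In a BST, the LCA of p=2, q=3 is the first node v on the
root-to-leaf path with p <= v <= q (go left if both < v, right if both > v).
Walk from root:
  at 2: 2 <= 2 <= 3, this is the LCA
LCA = 2


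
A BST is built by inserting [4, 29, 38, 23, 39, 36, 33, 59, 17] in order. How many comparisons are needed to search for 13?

Search path for 13: 4 -> 29 -> 23 -> 17
Found: False
Comparisons: 4


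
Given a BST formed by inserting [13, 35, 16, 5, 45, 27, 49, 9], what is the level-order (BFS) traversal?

Tree insertion order: [13, 35, 16, 5, 45, 27, 49, 9]
Tree (level-order array): [13, 5, 35, None, 9, 16, 45, None, None, None, 27, None, 49]
BFS from the root, enqueuing left then right child of each popped node:
  queue [13] -> pop 13, enqueue [5, 35], visited so far: [13]
  queue [5, 35] -> pop 5, enqueue [9], visited so far: [13, 5]
  queue [35, 9] -> pop 35, enqueue [16, 45], visited so far: [13, 5, 35]
  queue [9, 16, 45] -> pop 9, enqueue [none], visited so far: [13, 5, 35, 9]
  queue [16, 45] -> pop 16, enqueue [27], visited so far: [13, 5, 35, 9, 16]
  queue [45, 27] -> pop 45, enqueue [49], visited so far: [13, 5, 35, 9, 16, 45]
  queue [27, 49] -> pop 27, enqueue [none], visited so far: [13, 5, 35, 9, 16, 45, 27]
  queue [49] -> pop 49, enqueue [none], visited so far: [13, 5, 35, 9, 16, 45, 27, 49]
Result: [13, 5, 35, 9, 16, 45, 27, 49]
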